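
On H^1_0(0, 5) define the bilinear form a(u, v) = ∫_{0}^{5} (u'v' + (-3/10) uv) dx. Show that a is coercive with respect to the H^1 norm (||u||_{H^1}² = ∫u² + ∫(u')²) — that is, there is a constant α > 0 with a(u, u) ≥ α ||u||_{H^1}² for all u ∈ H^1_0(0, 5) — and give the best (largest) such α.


α = (-15/2 + π^2)/(π^2 + 25)

Coercivity of a(·,·) on H^1_0(0, 5) means a(u, u) ≥ α ||u||_{H^1}² for every u ∈ H^1_0.
The interval has length L = 5, and Poincaré/coercivity depend only on L. Here a(u, u) = ∫(u')² + (-3/10)·∫u².
Here c = -3/10 < 0 with |c| < (π/L)² = π^2/25, so coercivity still holds. The condition a(u,u) ≥ α||u||_{H^1}² reads (1−α)∫(u')² ≥ (α−c)∫u². Any admissible α is ≤ 1 (rapidly oscillating u have ∫u²/∫(u')² → 0), and α = 1 would force 0 ≥ (1−c)∫u², impossible since c < 1; so 1−α > 0. By the sharp Poincaré inequality on H^1_0 of an interval of length L, ∫(u')² ≥ (π/L)²∫u² with equality for the first sine mode sin(π(x−x₀)/L) (x₀ the left endpoint), so the inequality holds for all u iff (1−α)(π/L)² ≥ α − c, i.e. α ≤ ((π/L)² + c)/((π/L)² + 1) = (1 + c(L/π)²)/(1 + (L/π)²). (Direct route, valid since c ≤ 0: Poincaré gives c∫u² ≥ c(L/π)²∫(u')², so a(u,u) ≥ (1 + c(L/π)²)∫(u')², while ||u||_{H^1}² ≤ (1 + (L/π)²)∫(u')²; dividing yields the same α.) With (π/L)² = π^2/25 and c = -3/10, the largest admissible constant is α = ((π/L)² + c)/((π/L)² + 1).
Simplifying, α = (-15/2 + π^2)/(π^2 + 25).


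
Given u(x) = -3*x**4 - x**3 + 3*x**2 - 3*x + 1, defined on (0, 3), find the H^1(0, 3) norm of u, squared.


||u||_{H^1}^2 = 9681081/140

The H^1 norm (squared) on an interval (0, L) is
  ||u||_{H^1}^2 = ∫_0^L u(x)^2 dx + ∫_0^L u'(x)^2 dx.
Compute u'(x) = -12*x**3 - 3*x**2 + 6*x - 3.
Then u(x)^2 = 9*x**8 + 6*x**7 - 17*x**6 + 12*x**5 + 9*x**4 - 20*x**3 + 15*x**2 - 6*x + 1 and u'(x)^2 = 144*x**6 + 72*x**5 - 135*x**4 + 36*x**3 + 54*x**2 - 36*x + 9.
Integrate each monomial from 0 to 3 using ∫_0^3 c·x^n dx = c·3^(n+1)/(n+1):
  ∫_0^3 u(x)^2 dx = ∫_0^3 (9*x^8 + 6*x^7 - 17*x^6 + 12*x^5 + 9*x^4 - 20*x^3 + 15*x^2 - 6*x + 1) dx. Term by term:
    ∫_0^3 9*x^8 dx = 19683;  ∫_0^3 6*x^7 dx = 19683/4;  ∫_0^3 -17*x^6 dx = -37179/7;
    ∫_0^3 12*x^5 dx = 1458;  ∫_0^3 9*x^4 dx = 2187/5;  ∫_0^3 -20*x^3 dx = -405;
    ∫_0^3 15*x^2 dx = 135;  ∫_0^3 -6*x dx = -27;  ∫_0^3 1 dx = 3.
  Sum: 19683 + 19683/4 − 37179/7 + 1458 + 2187/5 − 405 + 135 − 27 + 3 = 2925141/140.
  ∫_0^3 u'(x)^2 dx = ∫_0^3 (144*x^6 + 72*x^5 - 135*x^4 + 36*x^3 + 54*x^2 - 36*x + 9) dx. Term by term:
    ∫_0^3 144*x^6 dx = 314928/7;  ∫_0^3 72*x^5 dx = 8748;  ∫_0^3 -135*x^4 dx = -6561;
    ∫_0^3 36*x^3 dx = 729;  ∫_0^3 54*x^2 dx = 486;  ∫_0^3 -36*x dx = -162;
    ∫_0^3 9 dx = 27.
  Sum: 314928/7 + 8748 − 6561 + 729 + 486 − 162 + 27 = 337797/7.
Adding: ||u||_{H^1}^2 = 2925141/140 + 337797/7 = 9681081/140.


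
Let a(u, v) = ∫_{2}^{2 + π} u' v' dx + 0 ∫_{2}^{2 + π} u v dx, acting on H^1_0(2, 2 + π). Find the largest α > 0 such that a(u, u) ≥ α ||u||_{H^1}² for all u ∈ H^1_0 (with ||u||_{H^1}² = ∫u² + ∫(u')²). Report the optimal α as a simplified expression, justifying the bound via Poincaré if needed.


α = 1/2

Coercivity of a(·,·) on H^1_0(2, 2 + π) means a(u, u) ≥ α ||u||_{H^1}² for every u ∈ H^1_0.
The interval has length L = π, and Poincaré/coercivity depend only on L. Here a(u, u) = ∫(u')² + (0)·∫u².
Here c = 0, so a(u,u) = ∫(u')² alone. The condition a(u,u) ≥ α||u||_{H^1}² reads (1−α)∫(u')² ≥ (α−c)∫u². Any admissible α is ≤ 1 (rapidly oscillating u have ∫u²/∫(u')² → 0), and α = 1 would force 0 ≥ (1−c)∫u², impossible since c < 1; so 1−α > 0. By the sharp Poincaré inequality on H^1_0 of an interval of length L, ∫(u')² ≥ (π/L)²∫u² with equality for the first sine mode sin(π(x−x₀)/L) (x₀ the left endpoint), so the inequality holds for all u iff (1−α)(π/L)² ≥ α − c, i.e. α ≤ ((π/L)² + c)/((π/L)² + 1) = (1 + c(L/π)²)/(1 + (L/π)²). (Direct route, valid since c ≤ 0: Poincaré gives c∫u² ≥ c(L/π)²∫(u')², so a(u,u) ≥ (1 + c(L/π)²)∫(u')², while ||u||_{H^1}² ≤ (1 + (L/π)²)∫(u')²; dividing yields the same α.) With (π/L)² = 1 and c = 0, the largest admissible constant is α = ((π/L)² + c)/((π/L)² + 1).
Simplifying, α = 1/2.


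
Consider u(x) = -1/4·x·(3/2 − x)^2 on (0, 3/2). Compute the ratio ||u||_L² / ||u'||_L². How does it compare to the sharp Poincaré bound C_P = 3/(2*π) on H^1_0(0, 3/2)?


||u||_L² / ||u'||_L² = 3*sqrt(14)/28 < C_P = 3/(2*π).

u(x) = -1/4·x·(3/2 − x)^2, so u'(x) = -3*x^2/4 + 3*x/2 - 9/16.
u(x) = -1/4·x·(3/2 − x)^2 vanishes at x = 0 and x = 3/2, so u ∈ H^1_0(0, 3/2). Differentiate via the product rule and integrate the resulting polynomials term by term.
  ∫_0^3/2 u² dx = ∫_0^3/2 (x^6/16 - 3*x^5/8 + 27*x^4/32 - 27*x^3/32 + 81*x^2/256) dx. Term by term:
    ∫_0^3/2 x^6/16 dx = 2187/14336;  ∫_0^3/2 -3*x^5/8 dx = -729/1024;  ∫_0^3/2 27*x^4/32 dx = 6561/5120;
    ∫_0^3/2 -27*x^3/32 dx = -2187/2048;  ∫_0^3/2 81*x^2/256 dx = 729/2048.
  Sum: 2187/14336 − 729/1024 + 6561/5120 − 2187/2048 + 729/2048 = 729/71680.
  ∫_0^3/2 (u')² dx = ∫_0^3/2 (9*x^4/16 - 9*x^3/4 + 99*x^2/32 - 27*x/16 + 81/256) dx. Term by term:
    ∫_0^3/2 9*x^4/16 dx = 2187/2560;  ∫_0^3/2 -9*x^3/4 dx = -729/256;  ∫_0^3/2 99*x^2/32 dx = 891/256;
    ∫_0^3/2 -27*x/16 dx = -243/128;  ∫_0^3/2 81/256 dx = 243/512.
  Sum: 2187/2560 − 729/256 + 891/256 − 243/128 + 243/512 = 81/1280.
∫_0^3/2 u² dx = 729/71680, so ||u||_L² = 27*sqrt(70)/2240.
∫_0^3/2 (u')² dx = 81/1280, so ||u'||_L² = 9*sqrt(5)/80.
Ratio ||u||_L² / ||u'||_L² = 3*sqrt(14)/28.
Sharp Poincaré constant on H^1_0(0, 3/2) is C_P = L/π = 3/(2*π), achieved by sin(2*π/3·x).
A polynomial bump cannot attain the sharp Poincaré constant (only the first sine eigenfunction does), so the ratio is strictly less than C_P, consistent with ||u||_L² ≤ C_P ||u'||_L².


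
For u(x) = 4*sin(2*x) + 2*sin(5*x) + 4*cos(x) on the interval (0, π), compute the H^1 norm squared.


||u||_{H^1(0,π)}^2 = 256/3 + 108*π

u'(x) = -4*sin(x) + 8*cos(2*x) + 10*cos(5*x).
Expand u² and (u')² and integrate term by term on (0, π), using: for integers n ≥ 1, ∫_0^π sin²(nx) dx = ∫_0^π cos²(nx) dx = π/2; for n ≠ n', ∫_0^π sin(nx)sin(n'x) dx = ∫_0^π cos(nx)cos(n'x) dx = 0; and by product-to-sum, ∫_0^π sin(nx)cos(n'x) dx = ½∫_0^π [sin((n+n')x) + sin((n−n')x)] dx, which is 0 when n+n' is even and 2n/(n²−n'²) when n+n' is odd (it need not vanish on (0, π)).
  u² squared terms: (2)²·∫sin(5x)² dx = 4·π/2 = 2*π;  (4)²·∫cos(x)² dx = 16·π/2 = 8*π;  (4)²·∫sin(2x)² dx = 16·π/2 = 8*π.
  u² cross terms: 2·(2)·(4)·∫sin(5x)·cos(x) dx = 16·(0) = 0;  2·(2)·(4)·∫sin(5x)·sin(2x) dx = 16·(0) = 0;  2·(4)·(4)·∫cos(x)·sin(2x) dx = 32·(4/3) = 128/3.
  So ∫_0^π u² dx = 2*π + 8*π + 8*π + 0 + 0 + 128/3 = 128/3 + 18*π.
  (u')² squared terms: (-4)²·∫sin(x)² dx = 16·π/2 = 8*π;  (8)²·∫cos(2x)² dx = 64·π/2 = 32*π;  (10)²·∫cos(5x)² dx = 100·π/2 = 50*π.
  (u')² cross terms: 2·(-4)·(8)·∫sin(x)·cos(2x) dx = -64·(-2/3) = 128/3;  2·(-4)·(10)·∫sin(x)·cos(5x) dx = -80·(0) = 0;  2·(8)·(10)·∫cos(2x)·cos(5x) dx = 160·(0) = 0.
  So ∫_0^π (u')² dx = 8*π + 32*π + 50*π + 128/3 + 0 + 0 = 128/3 + 90*π.
||u||_{H^1}^2 = (128/3 + 18*π) + (128/3 + 90*π) = 256/3 + 108*π.


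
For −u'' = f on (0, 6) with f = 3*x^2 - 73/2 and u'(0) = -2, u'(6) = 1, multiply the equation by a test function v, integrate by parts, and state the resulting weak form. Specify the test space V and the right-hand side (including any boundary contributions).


V = H^1(0, 6) (v unrestricted at boundary; u is determined up to an additive constant); weak form: ∫_0^6 u'v' dx = ∫_0^6 (3*x^2 - 73/2) v dx + v(6) + 2·v(0) for all v ∈ V.

Multiply both sides by a test function v and integrate from 0 to 6:
  ∫_0^6 −u''(x) v(x) dx = ∫_0^6 f(x) v(x) dx.
Integrate the LHS by parts once:
  ∫_0^6 −u'' v dx = −[u'(x) v(x)]_0^6 + ∫_0^6 u'(x) v'(x) dx.
Thus ∫_0^6 u'(x) v'(x) dx = ∫_0^6 f(x) v(x) dx + [u'(x) v(x)]_0^6.
Choose V so that boundary terms are either known or forced to vanish.
u has inhomogeneous Neumann u'(0) = -2, u'(6) = 1. [u' v]_0^6 = (1)·v(6) − (-2)·v(0) = v(6) + 2·v(0). Take V = H^1(0, 6); boundary term becomes part of RHS.
Weak formulation: find u (satisfying any essential BC) such that ∫_0^6 u'(x) v'(x) dx = ∫_0^6 f v dx + v(6) + 2·v(0) for all v ∈ V (Neumann data are natural BCs: they enter the RHS as boundary terms).
Substituting f(x) = 3*x^2 - 73/2, the right-hand side is ∫_0^6 (3*x^2 - 73/2) v dx + v(6) + 2·v(0).
Compatibility check (pure Neumann): taking v ≡ 1 ∈ V gives 0 = ∫_0^6 f dx + (1) − (-2), i.e. ∫_0^6 f dx must equal u'(0) − u'(6) = -3. Indeed ∫_0^6 (3*x^2 - 73/2) dx = -3, so the data are compatible. The solution is then unique only up to an additive constant (fix it e.g. by requiring ∫_0^6 u dx = 0).


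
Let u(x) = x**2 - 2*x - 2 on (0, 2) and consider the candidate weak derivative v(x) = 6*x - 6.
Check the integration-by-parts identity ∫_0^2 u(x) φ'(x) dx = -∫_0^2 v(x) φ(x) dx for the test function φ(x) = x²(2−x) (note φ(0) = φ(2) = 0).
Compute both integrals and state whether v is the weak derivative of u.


LHS = -8/15, RHS = -8/5. No, v is not the weak derivative of u.

u(x) = x**2 - 2*x - 2, classical derivative u'(x) = 2*x - 2.
φ(x) = x²(2−x), so φ'(x) = x*(4 - 3*x).
Note φ(0) = φ(2) = 0, so the boundary term u·φ vanishes.
LHS = ∫_0^2 u(x) φ'(x) dx = ∫_0^2 (-3*x^4 + 10*x^3 - 2*x^2 - 8*x) dx. Term by term:
  ∫_0^2 -3*x^4 dx = -96/5;  ∫_0^2 10*x^3 dx = 40;  ∫_0^2 -2*x^2 dx = -16/3;
  ∫_0^2 -8*x dx = -16.
Sum: -96/5 + 40 − 16/3 − 16 = -8/15.
So LHS = -8/15.
∫_0^2 v(x) φ(x) dx = ∫_0^2 (-6*x^4 + 18*x^3 - 12*x^2) dx. Term by term:
  ∫_0^2 -6*x^4 dx = -192/5;  ∫_0^2 18*x^3 dx = 72;  ∫_0^2 -12*x^2 dx = -32.
Sum: -192/5 + 72 − 32 = 8/5.
So RHS = -∫_0^2 v(x) φ(x) dx = -8/5.
LHS − RHS = 16/15 ≠ 0, so the identity fails.
(For a valid weak derivative the identity must hold for EVERY test function, in particular this one. The failure shows v is NOT the weak derivative of u.)
Correct weak derivative would be u'(x) = 2*x - 2.


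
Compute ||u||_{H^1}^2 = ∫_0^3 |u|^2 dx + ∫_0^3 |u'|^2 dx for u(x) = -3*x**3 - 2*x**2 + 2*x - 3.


||u||_{H^1}^2 = 654861/70

The H^1 norm (squared) on an interval (0, L) is
  ||u||_{H^1}^2 = ∫_0^L u(x)^2 dx + ∫_0^L u'(x)^2 dx.
Compute u'(x) = -9*x**2 - 4*x + 2.
Then u(x)^2 = 9*x**6 + 12*x**5 - 8*x**4 + 10*x**3 + 16*x**2 - 12*x + 9 and u'(x)^2 = 81*x**4 + 72*x**3 - 20*x**2 - 16*x + 4.
Integrate each monomial from 0 to 3 using ∫_0^3 c·x^n dx = c·3^(n+1)/(n+1):
  ∫_0^3 u(x)^2 dx = ∫_0^3 (9*x^6 + 12*x^5 - 8*x^4 + 10*x^3 + 16*x^2 - 12*x + 9) dx. Term by term:
    ∫_0^3 9*x^6 dx = 19683/7;  ∫_0^3 12*x^5 dx = 1458;  ∫_0^3 -8*x^4 dx = -1944/5;
    ∫_0^3 10*x^3 dx = 405/2;  ∫_0^3 16*x^2 dx = 144;  ∫_0^3 -12*x dx = -54;
    ∫_0^3 9 dx = 27.
  Sum: 19683/7 + 1458 − 1944/5 + 405/2 + 144 − 54 + 27 = 294039/70.
  ∫_0^3 u'(x)^2 dx = ∫_0^3 (81*x^4 + 72*x^3 - 20*x^2 - 16*x + 4) dx. Term by term:
    ∫_0^3 81*x^4 dx = 19683/5;  ∫_0^3 72*x^3 dx = 1458;  ∫_0^3 -20*x^2 dx = -180;
    ∫_0^3 -16*x dx = -72;  ∫_0^3 4 dx = 12.
  Sum: 19683/5 + 1458 − 180 − 72 + 12 = 25773/5.
Adding: ||u||_{H^1}^2 = 294039/70 + 25773/5 = 654861/70.


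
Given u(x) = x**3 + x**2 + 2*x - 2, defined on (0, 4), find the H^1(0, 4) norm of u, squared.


||u||_{H^1}^2 = 810016/105

The H^1 norm (squared) on an interval (0, L) is
  ||u||_{H^1}^2 = ∫_0^L u(x)^2 dx + ∫_0^L u'(x)^2 dx.
Compute u'(x) = 3*x**2 + 2*x + 2.
Then u(x)^2 = x**6 + 2*x**5 + 5*x**4 - 8*x + 4 and u'(x)^2 = 9*x**4 + 12*x**3 + 16*x**2 + 8*x + 4.
Integrate each monomial from 0 to 4 using ∫_0^4 c·x^n dx = c·4^(n+1)/(n+1):
  ∫_0^4 u(x)^2 dx = ∫_0^4 (x^6 + 2*x^5 + 5*x^4 - 8*x + 4) dx. Term by term:
    ∫_0^4 x^6 dx = 16384/7;  ∫_0^4 2*x^5 dx = 4096/3;  ∫_0^4 5*x^4 dx = 1024;
    ∫_0^4 -8*x dx = -64;  ∫_0^4 4 dx = 16.
  Sum: 16384/7 + 4096/3 + 1024 − 64 + 16 = 98320/21.
  ∫_0^4 u'(x)^2 dx = ∫_0^4 (9*x^4 + 12*x^3 + 16*x^2 + 8*x + 4) dx. Term by term:
    ∫_0^4 9*x^4 dx = 9216/5;  ∫_0^4 12*x^3 dx = 768;  ∫_0^4 16*x^2 dx = 1024/3;
    ∫_0^4 8*x dx = 64;  ∫_0^4 4 dx = 16.
  Sum: 9216/5 + 768 + 1024/3 + 64 + 16 = 45488/15.
Adding: ||u||_{H^1}^2 = 98320/21 + 45488/15 = 810016/105.


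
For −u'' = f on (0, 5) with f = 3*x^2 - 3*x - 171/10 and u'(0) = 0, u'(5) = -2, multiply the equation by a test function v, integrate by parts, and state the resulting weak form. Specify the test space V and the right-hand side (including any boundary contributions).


V = H^1(0, 5) (v unrestricted at boundary; u is determined up to an additive constant); weak form: ∫_0^5 u'v' dx = ∫_0^5 (3*x^2 - 3*x - 171/10) v dx − 2·v(5) for all v ∈ V.

Multiply both sides by a test function v and integrate from 0 to 5:
  ∫_0^5 −u''(x) v(x) dx = ∫_0^5 f(x) v(x) dx.
Integrate the LHS by parts once:
  ∫_0^5 −u'' v dx = −[u'(x) v(x)]_0^5 + ∫_0^5 u'(x) v'(x) dx.
Thus ∫_0^5 u'(x) v'(x) dx = ∫_0^5 f(x) v(x) dx + [u'(x) v(x)]_0^5.
Choose V so that boundary terms are either known or forced to vanish.
u has inhomogeneous Neumann u'(0) = 0, u'(5) = -2. [u' v]_0^5 = (-2)·v(5) − (0)·v(0) = − 2·v(5). Take V = H^1(0, 5); boundary term becomes part of RHS.
Weak formulation: find u (satisfying any essential BC) such that ∫_0^5 u'(x) v'(x) dx = ∫_0^5 f v dx − 2·v(5) for all v ∈ V (Neumann data are natural BCs: they enter the RHS as boundary terms).
Substituting f(x) = 3*x^2 - 3*x - 171/10, the right-hand side is ∫_0^5 (3*x^2 - 3*x - 171/10) v dx − 2·v(5).
Compatibility check (pure Neumann): taking v ≡ 1 ∈ V gives 0 = ∫_0^5 f dx + (-2) − (0), i.e. ∫_0^5 f dx must equal u'(0) − u'(5) = 2. Indeed ∫_0^5 (3*x^2 - 3*x - 171/10) dx = 2, so the data are compatible. The solution is then unique only up to an additive constant (fix it e.g. by requiring ∫_0^5 u dx = 0).


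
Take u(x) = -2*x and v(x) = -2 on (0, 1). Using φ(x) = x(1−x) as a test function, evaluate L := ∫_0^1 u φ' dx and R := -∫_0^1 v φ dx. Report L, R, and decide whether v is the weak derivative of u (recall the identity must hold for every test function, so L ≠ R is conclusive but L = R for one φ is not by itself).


LHS = 1/3, RHS = 1/3. Yes, v = u' weakly.

u(x) = -2*x, classical derivative u'(x) = -2.
φ(x) = x(1−x), so φ'(x) = 1 - 2*x.
Note φ(0) = φ(1) = 0, so the boundary term u·φ vanishes.
LHS = ∫_0^1 u(x) φ'(x) dx = ∫_0^1 (4*x^2 - 2*x) dx. Term by term:
  ∫_0^1 4*x^2 dx = 4/3;  ∫_0^1 -2*x dx = -1.
Sum: 4/3 − 1 = 1/3.
So LHS = 1/3.
∫_0^1 v(x) φ(x) dx = ∫_0^1 (2*x^2 - 2*x) dx. Term by term:
  ∫_0^1 2*x^2 dx = 2/3;  ∫_0^1 -2*x dx = -1.
Sum: 2/3 − 1 = -1/3.
So RHS = -∫_0^1 v(x) φ(x) dx = 1/3.
LHS = RHS, so the identity holds for this test φ.
Moreover u is smooth here and v(x) = u'(x) = -2 pointwise, so the identity holds for every test function. Hence v is the weak derivative of u.


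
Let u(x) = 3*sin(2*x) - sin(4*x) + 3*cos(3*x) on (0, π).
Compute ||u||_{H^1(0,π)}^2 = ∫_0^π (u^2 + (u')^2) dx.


||u||_{H^1(0,π)}^2 = -1488/7 + 76*π

u'(x) = -9*sin(3*x) + 6*cos(2*x) - 4*cos(4*x).
Expand u² and (u')² and integrate term by term on (0, π), using: for integers n ≥ 1, ∫_0^π sin²(nx) dx = ∫_0^π cos²(nx) dx = π/2; for n ≠ n', ∫_0^π sin(nx)sin(n'x) dx = ∫_0^π cos(nx)cos(n'x) dx = 0; and by product-to-sum, ∫_0^π sin(nx)cos(n'x) dx = ½∫_0^π [sin((n+n')x) + sin((n−n')x)] dx, which is 0 when n+n' is even and 2n/(n²−n'²) when n+n' is odd (it need not vanish on (0, π)).
  u² squared terms: (-1)²·∫sin(4x)² dx = 1·π/2 = π/2;  (3)²·∫cos(3x)² dx = 9·π/2 = 9*π/2;  (3)²·∫sin(2x)² dx = 9·π/2 = 9*π/2.
  u² cross terms: 2·(-1)·(3)·∫sin(4x)·cos(3x) dx = -6·(8/7) = -48/7;  2·(-1)·(3)·∫sin(4x)·sin(2x) dx = -6·(0) = 0;  2·(3)·(3)·∫cos(3x)·sin(2x) dx = 18·(-4/5) = -72/5.
  So ∫_0^π u² dx = π/2 + 9*π/2 + 9*π/2 − 48/7 + 0 − 72/5 = -744/35 + 19*π/2.
  (u')² squared terms: (-9)²·∫sin(3x)² dx = 81·π/2 = 81*π/2;  (-4)²·∫cos(4x)² dx = 16·π/2 = 8*π;  (6)²·∫cos(2x)² dx = 36·π/2 = 18*π.
  (u')² cross terms: 2·(-9)·(-4)·∫sin(3x)·cos(4x) dx = 72·(-6/7) = -432/7;  2·(-9)·(6)·∫sin(3x)·cos(2x) dx = -108·(6/5) = -648/5;  2·(-4)·(6)·∫cos(4x)·cos(2x) dx = -48·(0) = 0.
  So ∫_0^π (u')² dx = 81*π/2 + 8*π + 18*π − 432/7 − 648/5 + 0 = -6696/35 + 133*π/2.
||u||_{H^1}^2 = (-744/35 + 19*π/2) + (-6696/35 + 133*π/2) = -1488/7 + 76*π.


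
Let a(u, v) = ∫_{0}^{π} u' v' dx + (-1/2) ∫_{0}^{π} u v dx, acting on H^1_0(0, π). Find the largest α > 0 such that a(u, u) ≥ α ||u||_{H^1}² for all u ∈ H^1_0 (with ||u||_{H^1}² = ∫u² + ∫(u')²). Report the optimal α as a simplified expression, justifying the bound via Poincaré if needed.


α = 1/4

Coercivity of a(·,·) on H^1_0(0, π) means a(u, u) ≥ α ||u||_{H^1}² for every u ∈ H^1_0.
The interval has length L = π, and Poincaré/coercivity depend only on L. Here a(u, u) = ∫(u')² + (-1/2)·∫u².
Here c = -1/2 < 0 with |c| < (π/L)² = 1, so coercivity still holds. The condition a(u,u) ≥ α||u||_{H^1}² reads (1−α)∫(u')² ≥ (α−c)∫u². Any admissible α is ≤ 1 (rapidly oscillating u have ∫u²/∫(u')² → 0), and α = 1 would force 0 ≥ (1−c)∫u², impossible since c < 1; so 1−α > 0. By the sharp Poincaré inequality on H^1_0 of an interval of length L, ∫(u')² ≥ (π/L)²∫u² with equality for the first sine mode sin(π(x−x₀)/L) (x₀ the left endpoint), so the inequality holds for all u iff (1−α)(π/L)² ≥ α − c, i.e. α ≤ ((π/L)² + c)/((π/L)² + 1) = (1 + c(L/π)²)/(1 + (L/π)²). (Direct route, valid since c ≤ 0: Poincaré gives c∫u² ≥ c(L/π)²∫(u')², so a(u,u) ≥ (1 + c(L/π)²)∫(u')², while ||u||_{H^1}² ≤ (1 + (L/π)²)∫(u')²; dividing yields the same α.) With (π/L)² = 1 and c = -1/2, the largest admissible constant is α = ((π/L)² + c)/((π/L)² + 1).
Simplifying, α = 1/4.


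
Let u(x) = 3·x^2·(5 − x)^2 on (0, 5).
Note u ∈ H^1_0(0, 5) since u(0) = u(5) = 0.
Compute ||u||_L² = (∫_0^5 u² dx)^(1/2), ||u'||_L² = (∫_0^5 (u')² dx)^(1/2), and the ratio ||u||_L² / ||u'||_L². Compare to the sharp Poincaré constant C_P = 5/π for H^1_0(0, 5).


||u||_L² / ||u'||_L² = 5*sqrt(3)/6 < C_P = 5/π.

u(x) = 3·x^2·(5 − x)^2, so u'(x) = 6*x*(x - 5)*(2*x - 5).
u(x) = 3·x^2·(5 − x)^2 vanishes at x = 0 and x = 5, so u ∈ H^1_0(0, 5). Differentiate via the product rule and integrate the resulting polynomials term by term.
  ∫_0^5 u² dx = ∫_0^5 (9*x^8 - 180*x^7 + 1350*x^6 - 4500*x^5 + 5625*x^4) dx. Term by term:
    ∫_0^5 9*x^8 dx = 1953125;  ∫_0^5 -180*x^7 dx = -17578125/2;  ∫_0^5 1350*x^6 dx = 105468750/7;
    ∫_0^5 -4500*x^5 dx = -11718750;  ∫_0^5 5625*x^4 dx = 3515625.
  Sum: 1953125 − 17578125/2 + 105468750/7 − 11718750 + 3515625 = 390625/14.
  ∫_0^5 (u')² dx = ∫_0^5 (144*x^6 - 2160*x^5 + 11700*x^4 - 27000*x^3 + 22500*x^2) dx. Term by term:
    ∫_0^5 144*x^6 dx = 11250000/7;  ∫_0^5 -2160*x^5 dx = -5625000;  ∫_0^5 11700*x^4 dx = 7312500;
    ∫_0^5 -27000*x^3 dx = -4218750;  ∫_0^5 22500*x^2 dx = 937500.
  Sum: 11250000/7 − 5625000 + 7312500 − 4218750 + 937500 = 93750/7.
∫_0^5 u² dx = 390625/14, so ||u||_L² = 625*sqrt(14)/14.
∫_0^5 (u')² dx = 93750/7, so ||u'||_L² = 125*sqrt(42)/7.
Ratio ||u||_L² / ||u'||_L² = 5*sqrt(3)/6.
Sharp Poincaré constant on H^1_0(0, 5) is C_P = L/π = 5/π, achieved by sin(π/5·x).
A polynomial bump cannot attain the sharp Poincaré constant (only the first sine eigenfunction does), so the ratio is strictly less than C_P, consistent with ||u||_L² ≤ C_P ||u'||_L².


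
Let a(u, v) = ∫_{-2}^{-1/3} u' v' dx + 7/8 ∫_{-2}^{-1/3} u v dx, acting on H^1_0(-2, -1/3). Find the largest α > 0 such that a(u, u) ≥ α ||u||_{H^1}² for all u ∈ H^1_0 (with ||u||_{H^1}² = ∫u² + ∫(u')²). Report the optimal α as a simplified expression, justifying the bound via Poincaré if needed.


α = (175 + 72*π^2)/(8*(25 + 9*π^2))

Coercivity of a(·,·) on H^1_0(-2, -1/3) means a(u, u) ≥ α ||u||_{H^1}² for every u ∈ H^1_0.
The interval has length L = 5/3, and Poincaré/coercivity depend only on L. Here a(u, u) = ∫(u')² + (7/8)·∫u².
Here 0 < c = 7/8 < 1. The condition a(u,u) ≥ α||u||_{H^1}² reads (1−α)∫(u')² ≥ (α−c)∫u². Any admissible α is ≤ 1 (rapidly oscillating u have ∫u²/∫(u')² → 0), and α = 1 would force 0 ≥ (1−c)∫u², impossible since c < 1; so 1−α > 0. By the sharp Poincaré inequality on H^1_0 of an interval of length L, ∫(u')² ≥ (π/L)²∫u² with equality for the first sine mode sin(π(x−x₀)/L) (x₀ the left endpoint), so the inequality holds for all u iff (1−α)(π/L)² ≥ α − c, i.e. α ≤ ((π/L)² + c)/((π/L)² + 1) = (1 + c(L/π)²)/(1 + (L/π)²). With (π/L)² = 9*π^2/25 and c = 7/8, the largest admissible constant is α = ((π/L)² + c)/((π/L)² + 1).
Simplifying, α = (175 + 72*π^2)/(8*(25 + 9*π^2)).


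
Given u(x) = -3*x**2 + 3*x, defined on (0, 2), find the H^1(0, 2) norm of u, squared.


||u||_{H^1}^2 = 258/5

The H^1 norm (squared) on an interval (0, L) is
  ||u||_{H^1}^2 = ∫_0^L u(x)^2 dx + ∫_0^L u'(x)^2 dx.
Compute u'(x) = 3 - 6*x.
Then u(x)^2 = 9*x**4 - 18*x**3 + 9*x**2 and u'(x)^2 = 36*x**2 - 36*x + 9.
Integrate each monomial from 0 to 2 using ∫_0^2 c·x^n dx = c·2^(n+1)/(n+1):
  ∫_0^2 u(x)^2 dx = ∫_0^2 (9*x^4 - 18*x^3 + 9*x^2) dx. Term by term:
    ∫_0^2 9*x^4 dx = 288/5;  ∫_0^2 -18*x^3 dx = -72;  ∫_0^2 9*x^2 dx = 24.
  Sum: 288/5 − 72 + 24 = 48/5.
  ∫_0^2 u'(x)^2 dx = ∫_0^2 (36*x^2 - 36*x + 9) dx. Term by term:
    ∫_0^2 36*x^2 dx = 96;  ∫_0^2 -36*x dx = -72;  ∫_0^2 9 dx = 18.
  Sum: 96 − 72 + 18 = 42.
Adding: ||u||_{H^1}^2 = 48/5 + 42 = 258/5.


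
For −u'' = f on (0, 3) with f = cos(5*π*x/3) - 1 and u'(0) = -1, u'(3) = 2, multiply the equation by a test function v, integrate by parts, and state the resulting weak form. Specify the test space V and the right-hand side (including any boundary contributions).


V = H^1(0, 3) (v unrestricted at boundary; u is determined up to an additive constant); weak form: ∫_0^3 u'v' dx = ∫_0^3 (cos(5*π*x/3) - 1) v dx + 2·v(3) + v(0) for all v ∈ V.

Multiply both sides by a test function v and integrate from 0 to 3:
  ∫_0^3 −u''(x) v(x) dx = ∫_0^3 f(x) v(x) dx.
Integrate the LHS by parts once:
  ∫_0^3 −u'' v dx = −[u'(x) v(x)]_0^3 + ∫_0^3 u'(x) v'(x) dx.
Thus ∫_0^3 u'(x) v'(x) dx = ∫_0^3 f(x) v(x) dx + [u'(x) v(x)]_0^3.
Choose V so that boundary terms are either known or forced to vanish.
u has inhomogeneous Neumann u'(0) = -1, u'(3) = 2. [u' v]_0^3 = (2)·v(3) − (-1)·v(0) = 2·v(3) + v(0). Take V = H^1(0, 3); boundary term becomes part of RHS.
Weak formulation: find u (satisfying any essential BC) such that ∫_0^3 u'(x) v'(x) dx = ∫_0^3 f v dx + 2·v(3) + v(0) for all v ∈ V (Neumann data are natural BCs: they enter the RHS as boundary terms).
Substituting f(x) = cos(5*π*x/3) - 1, the right-hand side is ∫_0^3 (cos(5*π*x/3) - 1) v dx + 2·v(3) + v(0).
Compatibility check (pure Neumann): taking v ≡ 1 ∈ V gives 0 = ∫_0^3 f dx + (2) − (-1), i.e. ∫_0^3 f dx must equal u'(0) − u'(3) = -3. Indeed ∫_0^3 (cos(5*π*x/3) - 1) dx = -3, so the data are compatible. The solution is then unique only up to an additive constant (fix it e.g. by requiring ∫_0^3 u dx = 0).


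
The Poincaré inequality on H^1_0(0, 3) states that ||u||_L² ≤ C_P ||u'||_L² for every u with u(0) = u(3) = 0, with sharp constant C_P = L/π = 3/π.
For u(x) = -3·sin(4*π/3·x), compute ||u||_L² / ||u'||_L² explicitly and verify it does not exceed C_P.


||u||_L² / ||u'||_L² = 3/(4*π) < C_P = 3/π.

u(x) = -3·sin(4*π/3·x), so u'(x) = -4*π*cos(4*π*x/3).
Writing u(x) = A·sin(kπx/L) with A = -3 and k = 4, use ∫_0^L sin²(kπx/L) dx = L/2 and ∫_0^L cos²(kπx/L) dx = L/2.
u² = 9·sin²(4*π/3·x) and (u')² = 16*π^2·cos²(4*π/3·x), and each of sin², cos² integrates to L/2 = 3/2 over (0, 3).
∫_0^3 u² dx = 27/2, so ||u||_L² = 3*sqrt(6)/2.
∫_0^3 (u')² dx = 24*π^2, so ||u'||_L² = 2*sqrt(6)*π.
Ratio ||u||_L² / ||u'||_L² = 3/(4*π).
Sharp Poincaré constant on H^1_0(0, 3) is C_P = L/π = 3/π, achieved by sin(π/3·x).
This is the k = 4 harmonic; the ratio L/(kπ) is strictly less than C_P = L/π, consistent with the sharp inequality ||u||_L² ≤ C_P ||u'||_L².


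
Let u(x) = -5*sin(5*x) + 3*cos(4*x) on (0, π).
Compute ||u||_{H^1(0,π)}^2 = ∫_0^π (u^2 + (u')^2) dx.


||u||_{H^1(0,π)}^2 = -1700/3 + 803*π/2

u'(x) = -12*sin(4*x) - 25*cos(5*x).
Expand u² and (u')² and integrate term by term on (0, π), using: for integers n ≥ 1, ∫_0^π sin²(nx) dx = ∫_0^π cos²(nx) dx = π/2; for n ≠ n', ∫_0^π sin(nx)sin(n'x) dx = ∫_0^π cos(nx)cos(n'x) dx = 0; and by product-to-sum, ∫_0^π sin(nx)cos(n'x) dx = ½∫_0^π [sin((n+n')x) + sin((n−n')x)] dx, which is 0 when n+n' is even and 2n/(n²−n'²) when n+n' is odd (it need not vanish on (0, π)).
  u² squared terms: (-5)²·∫sin(5x)² dx = 25·π/2 = 25*π/2;  (3)²·∫cos(4x)² dx = 9·π/2 = 9*π/2.
  u² cross terms: 2·(-5)·(3)·∫sin(5x)·cos(4x) dx = -30·(10/9) = -100/3.
  So ∫_0^π u² dx = 25*π/2 + 9*π/2 − 100/3 = -100/3 + 17*π.
  (u')² squared terms: (-25)²·∫cos(5x)² dx = 625·π/2 = 625*π/2;  (-12)²·∫sin(4x)² dx = 144·π/2 = 72*π.
  (u')² cross terms: 2·(-25)·(-12)·∫cos(5x)·sin(4x) dx = 600·(-8/9) = -1600/3.
  So ∫_0^π (u')² dx = 625*π/2 + 72*π − 1600/3 = -1600/3 + 769*π/2.
||u||_{H^1}^2 = (-100/3 + 17*π) + (-1600/3 + 769*π/2) = -1700/3 + 803*π/2.


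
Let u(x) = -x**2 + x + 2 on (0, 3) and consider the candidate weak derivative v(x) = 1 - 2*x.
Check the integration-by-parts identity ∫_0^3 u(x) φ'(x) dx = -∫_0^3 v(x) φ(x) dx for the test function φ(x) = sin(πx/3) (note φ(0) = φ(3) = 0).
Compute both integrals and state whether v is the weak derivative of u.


LHS = 12/π, RHS = 12/π. Yes, v = u' weakly.

u(x) = -x**2 + x + 2, classical derivative u'(x) = 1 - 2*x.
φ(x) = sin(πx/3), so φ'(x) = π*cos(π*x/3)/3.
Note φ(0) = φ(3) = 0, so the boundary term u·φ vanishes.
LHS = ∫_0^3 u(x) φ'(x) dx = ∫_0^3 (-π*x^2*cos(π*x/3)/3 + π*x*cos(π*x/3)/3 + 2*π*cos(π*x/3)/3) dx. Term by term:
  ∫_0^3 2*π*cos(π*x/3)/3 dx = 0;  ∫_0^3 -π*x^2*cos(π*x/3)/3 dx = 18/π;  ∫_0^3 π*x*cos(π*x/3)/3 dx = -6/π.
Sum: 0 + 18/π − 6/π = 12/π.
So LHS = 12/π.
∫_0^3 v(x) φ(x) dx = ∫_0^3 (-2*x*sin(π*x/3) + sin(π*x/3)) dx. Term by term:
  ∫_0^3 -2*x*sin(π*x/3) dx = -18/π;  ∫_0^3 sin(π*x/3) dx = 6/π.
Sum: -18/π + 6/π = -12/π.
So RHS = -∫_0^3 v(x) φ(x) dx = 12/π.
LHS = RHS, so the identity holds for this test φ.
Moreover u is smooth here and v(x) = u'(x) = 1 - 2*x pointwise, so the identity holds for every test function. Hence v is the weak derivative of u.


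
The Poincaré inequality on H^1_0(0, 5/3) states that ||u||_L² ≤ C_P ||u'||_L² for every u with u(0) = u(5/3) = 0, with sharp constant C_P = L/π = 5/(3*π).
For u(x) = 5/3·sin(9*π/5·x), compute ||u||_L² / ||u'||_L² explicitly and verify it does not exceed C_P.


||u||_L² / ||u'||_L² = 5/(9*π) < C_P = 5/(3*π).

u(x) = 5/3·sin(9*π/5·x), so u'(x) = 3*π*cos(9*π*x/5).
Writing u(x) = A·sin(kπx/L) with A = 5/3 and k = 3, use ∫_0^L sin²(kπx/L) dx = L/2 and ∫_0^L cos²(kπx/L) dx = L/2.
u² = 25/9·sin²(9*π/5·x) and (u')² = 9*π^2·cos²(9*π/5·x), and each of sin², cos² integrates to L/2 = 5/6 over (0, 5/3).
∫_0^5/3 u² dx = 125/54, so ||u||_L² = 5*sqrt(30)/18.
∫_0^5/3 (u')² dx = 15*π^2/2, so ||u'||_L² = sqrt(30)*π/2.
Ratio ||u||_L² / ||u'||_L² = 5/(9*π).
Sharp Poincaré constant on H^1_0(0, 5/3) is C_P = L/π = 5/(3*π), achieved by sin(3*π/5·x).
This is the k = 3 harmonic; the ratio L/(kπ) is strictly less than C_P = L/π, consistent with the sharp inequality ||u||_L² ≤ C_P ||u'||_L².


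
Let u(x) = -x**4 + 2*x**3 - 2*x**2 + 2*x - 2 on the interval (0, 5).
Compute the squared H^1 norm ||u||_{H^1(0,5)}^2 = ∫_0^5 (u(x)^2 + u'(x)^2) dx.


||u||_{H^1}^2 = 22077115/126

The H^1 norm (squared) on an interval (0, L) is
  ||u||_{H^1}^2 = ∫_0^L u(x)^2 dx + ∫_0^L u'(x)^2 dx.
Compute u'(x) = -4*x**3 + 6*x**2 - 4*x + 2.
Then u(x)^2 = x**8 - 4*x**7 + 8*x**6 - 12*x**5 + 16*x**4 - 16*x**3 + 12*x**2 - 8*x + 4 and u'(x)^2 = 16*x**6 - 48*x**5 + 68*x**4 - 64*x**3 + 40*x**2 - 16*x + 4.
Integrate each monomial from 0 to 5 using ∫_0^5 c·x^n dx = c·5^(n+1)/(n+1):
  ∫_0^5 u(x)^2 dx = ∫_0^5 (x^8 - 4*x^7 + 8*x^6 - 12*x^5 + 16*x^4 - 16*x^3 + 12*x^2 - 8*x + 4) dx. Term by term:
    ∫_0^5 x^8 dx = 1953125/9;  ∫_0^5 -4*x^7 dx = -390625/2;  ∫_0^5 8*x^6 dx = 625000/7;
    ∫_0^5 -12*x^5 dx = -31250;  ∫_0^5 16*x^4 dx = 10000;  ∫_0^5 -16*x^3 dx = -2500;
    ∫_0^5 12*x^2 dx = 500;  ∫_0^5 -8*x dx = -100;  ∫_0^5 4 dx = 20.
  Sum: 1953125/9 − 390625/2 + 625000/7 − 31250 + 10000 − 2500 + 500 − 100 + 20 = 11044795/126.
  ∫_0^5 u'(x)^2 dx = ∫_0^5 (16*x^6 - 48*x^5 + 68*x^4 - 64*x^3 + 40*x^2 - 16*x + 4) dx. Term by term:
    ∫_0^5 16*x^6 dx = 1250000/7;  ∫_0^5 -48*x^5 dx = -125000;  ∫_0^5 68*x^4 dx = 42500;
    ∫_0^5 -64*x^3 dx = -10000;  ∫_0^5 40*x^2 dx = 5000/3;  ∫_0^5 -16*x dx = -200;
    ∫_0^5 4 dx = 20.
  Sum: 1250000/7 − 125000 + 42500 − 10000 + 5000/3 − 200 + 20 = 1838720/21.
Adding: ||u||_{H^1}^2 = 11044795/126 + 1838720/21 = 22077115/126.


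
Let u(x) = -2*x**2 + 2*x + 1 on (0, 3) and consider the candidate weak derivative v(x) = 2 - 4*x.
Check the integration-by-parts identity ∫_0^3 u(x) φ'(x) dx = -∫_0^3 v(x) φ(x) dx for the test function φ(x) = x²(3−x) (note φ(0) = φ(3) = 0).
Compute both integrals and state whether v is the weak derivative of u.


LHS = 351/10, RHS = 351/10. Yes, v = u' weakly.

u(x) = -2*x**2 + 2*x + 1, classical derivative u'(x) = 2 - 4*x.
φ(x) = x²(3−x), so φ'(x) = 3*x*(2 - x).
Note φ(0) = φ(3) = 0, so the boundary term u·φ vanishes.
LHS = ∫_0^3 u(x) φ'(x) dx = ∫_0^3 (6*x^4 - 18*x^3 + 9*x^2 + 6*x) dx. Term by term:
  ∫_0^3 6*x^4 dx = 1458/5;  ∫_0^3 -18*x^3 dx = -729/2;  ∫_0^3 9*x^2 dx = 81;
  ∫_0^3 6*x dx = 27.
Sum: 1458/5 − 729/2 + 81 + 27 = 351/10.
So LHS = 351/10.
∫_0^3 v(x) φ(x) dx = ∫_0^3 (4*x^4 - 14*x^3 + 6*x^2) dx. Term by term:
  ∫_0^3 4*x^4 dx = 972/5;  ∫_0^3 -14*x^3 dx = -567/2;  ∫_0^3 6*x^2 dx = 54.
Sum: 972/5 − 567/2 + 54 = -351/10.
So RHS = -∫_0^3 v(x) φ(x) dx = 351/10.
LHS = RHS, so the identity holds for this test φ.
Moreover u is smooth here and v(x) = u'(x) = 2 - 4*x pointwise, so the identity holds for every test function. Hence v is the weak derivative of u.


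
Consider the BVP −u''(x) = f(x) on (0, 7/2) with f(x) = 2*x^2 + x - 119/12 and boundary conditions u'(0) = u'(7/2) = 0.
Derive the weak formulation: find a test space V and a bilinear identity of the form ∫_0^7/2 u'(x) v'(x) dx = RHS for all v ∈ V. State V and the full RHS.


V = H^1(0, 7/2) (no boundary constraint on v; u is determined up to an additive constant); weak form: ∫_0^7/2 u'v' dx = ∫_0^7/2 (2*x^2 + x - 119/12) v dx for all v ∈ V.

Multiply both sides by a test function v and integrate from 0 to 7/2:
  ∫_0^7/2 −u''(x) v(x) dx = ∫_0^7/2 f(x) v(x) dx.
Integrate the LHS by parts once:
  ∫_0^7/2 −u'' v dx = −[u'(x) v(x)]_0^7/2 + ∫_0^7/2 u'(x) v'(x) dx.
Thus ∫_0^7/2 u'(x) v'(x) dx = ∫_0^7/2 f(x) v(x) dx + [u'(x) v(x)]_0^7/2.
Choose V so that boundary terms are either known or forced to vanish.
u has homogeneous Neumann: u'(0) = u'(7/2) = 0. So [u' v]_0^7/2 = 0·v(7/2) − 0·v(0) = 0 for any v; take V = H^1(0, 7/2).
Weak formulation: find u (satisfying any essential BC) such that ∫_0^7/2 u'(x) v'(x) dx = ∫_0^7/2 f v dx for all v ∈ V (homogeneous Neumann, so boundary terms vanish).
Substituting f(x) = 2*x^2 + x - 119/12, the right-hand side is ∫_0^7/2 (2*x^2 + x - 119/12) v dx.
Compatibility check (pure Neumann): taking v ≡ 1 ∈ V gives 0 = ∫_0^7/2 f dx + (0) − (0), i.e. ∫_0^7/2 f dx must equal u'(0) − u'(7/2) = 0. Indeed ∫_0^7/2 (2*x^2 + x - 119/12) dx = 0, so the data are compatible. The solution is then unique only up to an additive constant (fix it e.g. by requiring ∫_0^7/2 u dx = 0).


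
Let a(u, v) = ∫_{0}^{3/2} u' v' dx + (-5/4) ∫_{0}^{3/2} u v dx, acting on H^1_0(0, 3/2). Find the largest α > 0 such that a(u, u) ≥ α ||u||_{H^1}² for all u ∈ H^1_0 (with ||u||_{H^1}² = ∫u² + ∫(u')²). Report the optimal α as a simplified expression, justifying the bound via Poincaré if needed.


α = (-45 + 16*π^2)/(4*(9 + 4*π^2))

Coercivity of a(·,·) on H^1_0(0, 3/2) means a(u, u) ≥ α ||u||_{H^1}² for every u ∈ H^1_0.
The interval has length L = 3/2, and Poincaré/coercivity depend only on L. Here a(u, u) = ∫(u')² + (-5/4)·∫u².
Here c = -5/4 < 0 with |c| < (π/L)² = 4*π^2/9, so coercivity still holds. The condition a(u,u) ≥ α||u||_{H^1}² reads (1−α)∫(u')² ≥ (α−c)∫u². Any admissible α is ≤ 1 (rapidly oscillating u have ∫u²/∫(u')² → 0), and α = 1 would force 0 ≥ (1−c)∫u², impossible since c < 1; so 1−α > 0. By the sharp Poincaré inequality on H^1_0 of an interval of length L, ∫(u')² ≥ (π/L)²∫u² with equality for the first sine mode sin(π(x−x₀)/L) (x₀ the left endpoint), so the inequality holds for all u iff (1−α)(π/L)² ≥ α − c, i.e. α ≤ ((π/L)² + c)/((π/L)² + 1) = (1 + c(L/π)²)/(1 + (L/π)²). (Direct route, valid since c ≤ 0: Poincaré gives c∫u² ≥ c(L/π)²∫(u')², so a(u,u) ≥ (1 + c(L/π)²)∫(u')², while ||u||_{H^1}² ≤ (1 + (L/π)²)∫(u')²; dividing yields the same α.) With (π/L)² = 4*π^2/9 and c = -5/4, the largest admissible constant is α = ((π/L)² + c)/((π/L)² + 1).
Simplifying, α = (-45 + 16*π^2)/(4*(9 + 4*π^2)).


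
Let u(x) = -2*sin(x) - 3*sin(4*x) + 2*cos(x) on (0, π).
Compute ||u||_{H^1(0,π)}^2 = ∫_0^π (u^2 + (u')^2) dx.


||u||_{H^1(0,π)}^2 = -64/5 + 169*π/2

u'(x) = -2*sin(x) - 2*cos(x) - 12*cos(4*x).
Expand u² and (u')² and integrate term by term on (0, π), using: for integers n ≥ 1, ∫_0^π sin²(nx) dx = ∫_0^π cos²(nx) dx = π/2; for n ≠ n', ∫_0^π sin(nx)sin(n'x) dx = ∫_0^π cos(nx)cos(n'x) dx = 0; and by product-to-sum, ∫_0^π sin(nx)cos(n'x) dx = ½∫_0^π [sin((n+n')x) + sin((n−n')x)] dx, which is 0 when n+n' is even and 2n/(n²−n'²) when n+n' is odd (it need not vanish on (0, π)).
  u² squared terms: (-3)²·∫sin(4x)² dx = 9·π/2 = 9*π/2;  (-2)²·∫sin(x)² dx = 4·π/2 = 2*π;  (2)²·∫cos(x)² dx = 4·π/2 = 2*π.
  u² cross terms: 2·(-3)·(-2)·∫sin(4x)·sin(x) dx = 12·(0) = 0;  2·(-3)·(2)·∫sin(4x)·cos(x) dx = -12·(8/15) = -32/5;  2·(-2)·(2)·∫sin(x)·cos(x) dx = -8·(0) = 0.
  So ∫_0^π u² dx = 9*π/2 + 2*π + 2*π + 0 − 32/5 + 0 = -32/5 + 17*π/2.
  (u')² squared terms: (-12)²·∫cos(4x)² dx = 144·π/2 = 72*π;  (-2)²·∫cos(x)² dx = 4·π/2 = 2*π;  (-2)²·∫sin(x)² dx = 4·π/2 = 2*π.
  (u')² cross terms: 2·(-12)·(-2)·∫cos(4x)·cos(x) dx = 48·(0) = 0;  2·(-12)·(-2)·∫cos(4x)·sin(x) dx = 48·(-2/15) = -32/5;  2·(-2)·(-2)·∫cos(x)·sin(x) dx = 8·(0) = 0.
  So ∫_0^π (u')² dx = 72*π + 2*π + 2*π + 0 − 32/5 + 0 = -32/5 + 76*π.
||u||_{H^1}^2 = (-32/5 + 17*π/2) + (-32/5 + 76*π) = -64/5 + 169*π/2.


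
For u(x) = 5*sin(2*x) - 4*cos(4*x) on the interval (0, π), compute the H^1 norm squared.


||u||_{H^1(0,π)}^2 = 397*π/2

u'(x) = 16*sin(4*x) + 10*cos(2*x).
Expand u² and (u')² and integrate term by term on (0, π), using: for integers n ≥ 1, ∫_0^π sin²(nx) dx = ∫_0^π cos²(nx) dx = π/2; for n ≠ n', ∫_0^π sin(nx)sin(n'x) dx = ∫_0^π cos(nx)cos(n'x) dx = 0; and by product-to-sum, ∫_0^π sin(nx)cos(n'x) dx = ½∫_0^π [sin((n+n')x) + sin((n−n')x)] dx, which is 0 when n+n' is even and 2n/(n²−n'²) when n+n' is odd (it need not vanish on (0, π)).
  u² squared terms: (-4)²·∫cos(4x)² dx = 16·π/2 = 8*π;  (5)²·∫sin(2x)² dx = 25·π/2 = 25*π/2.
  u² cross terms: 2·(-4)·(5)·∫cos(4x)·sin(2x) dx = -40·(0) = 0.
  So ∫_0^π u² dx = 8*π + 25*π/2 + 0 = 41*π/2.
  (u')² squared terms: (10)²·∫cos(2x)² dx = 100·π/2 = 50*π;  (16)²·∫sin(4x)² dx = 256·π/2 = 128*π.
  (u')² cross terms: 2·(10)·(16)·∫cos(2x)·sin(4x) dx = 320·(0) = 0.
  So ∫_0^π (u')² dx = 50*π + 128*π + 0 = 178*π.
||u||_{H^1}^2 = (41*π/2) + (178*π) = 397*π/2.


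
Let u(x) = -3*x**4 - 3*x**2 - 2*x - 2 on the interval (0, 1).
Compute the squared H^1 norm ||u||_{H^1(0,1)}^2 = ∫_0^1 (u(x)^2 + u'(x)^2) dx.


||u||_{H^1}^2 = 2425/21

The H^1 norm (squared) on an interval (0, L) is
  ||u||_{H^1}^2 = ∫_0^L u(x)^2 dx + ∫_0^L u'(x)^2 dx.
Compute u'(x) = -12*x**3 - 6*x - 2.
Then u(x)^2 = 9*x**8 + 18*x**6 + 12*x**5 + 21*x**4 + 12*x**3 + 16*x**2 + 8*x + 4 and u'(x)^2 = 144*x**6 + 144*x**4 + 48*x**3 + 36*x**2 + 24*x + 4.
Integrate each monomial from 0 to 1 using ∫_0^1 c·x^n dx = c·1^(n+1)/(n+1):
  ∫_0^1 u(x)^2 dx = ∫_0^1 (9*x^8 + 18*x^6 + 12*x^5 + 21*x^4 + 12*x^3 + 16*x^2 + 8*x + 4) dx. Term by term:
    ∫_0^1 9*x^8 dx = 1;  ∫_0^1 18*x^6 dx = 18/7;  ∫_0^1 12*x^5 dx = 2;
    ∫_0^1 21*x^4 dx = 21/5;  ∫_0^1 12*x^3 dx = 3;  ∫_0^1 16*x^2 dx = 16/3;
    ∫_0^1 8*x dx = 4;  ∫_0^1 4 dx = 4.
  Sum: 1 + 18/7 + 2 + 21/5 + 3 + 16/3 + 4 + 4 = 2741/105.
  ∫_0^1 u'(x)^2 dx = ∫_0^1 (144*x^6 + 144*x^4 + 48*x^3 + 36*x^2 + 24*x + 4) dx. Term by term:
    ∫_0^1 144*x^6 dx = 144/7;  ∫_0^1 144*x^4 dx = 144/5;  ∫_0^1 48*x^3 dx = 12;
    ∫_0^1 36*x^2 dx = 12;  ∫_0^1 24*x dx = 12;  ∫_0^1 4 dx = 4.
  Sum: 144/7 + 144/5 + 12 + 12 + 12 + 4 = 3128/35.
Adding: ||u||_{H^1}^2 = 2741/105 + 3128/35 = 2425/21.


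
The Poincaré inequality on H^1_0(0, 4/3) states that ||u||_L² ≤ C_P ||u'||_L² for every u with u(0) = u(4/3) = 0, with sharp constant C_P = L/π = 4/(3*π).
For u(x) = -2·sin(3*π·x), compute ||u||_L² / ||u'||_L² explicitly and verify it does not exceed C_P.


||u||_L² / ||u'||_L² = 1/(3*π) < C_P = 4/(3*π).

u(x) = -2·sin(3*π·x), so u'(x) = -6*π*cos(3*π*x).
Writing u(x) = A·sin(kπx/L) with A = -2 and k = 4, use ∫_0^L sin²(kπx/L) dx = L/2 and ∫_0^L cos²(kπx/L) dx = L/2.
u² = 4·sin²(3*π·x) and (u')² = 36*π^2·cos²(3*π·x), and each of sin², cos² integrates to L/2 = 2/3 over (0, 4/3).
∫_0^4/3 u² dx = 8/3, so ||u||_L² = 2*sqrt(6)/3.
∫_0^4/3 (u')² dx = 24*π^2, so ||u'||_L² = 2*sqrt(6)*π.
Ratio ||u||_L² / ||u'||_L² = 1/(3*π).
Sharp Poincaré constant on H^1_0(0, 4/3) is C_P = L/π = 4/(3*π), achieved by sin(3*π/4·x).
This is the k = 4 harmonic; the ratio L/(kπ) is strictly less than C_P = L/π, consistent with the sharp inequality ||u||_L² ≤ C_P ||u'||_L².


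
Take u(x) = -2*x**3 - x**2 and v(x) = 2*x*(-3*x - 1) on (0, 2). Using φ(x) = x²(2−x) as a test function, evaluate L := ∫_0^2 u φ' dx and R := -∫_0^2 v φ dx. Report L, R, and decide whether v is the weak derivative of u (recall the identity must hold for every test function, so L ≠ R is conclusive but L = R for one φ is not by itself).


LHS = 16, RHS = 16. Yes, v = u' weakly.

u(x) = -2*x**3 - x**2, classical derivative u'(x) = -6*x**2 - 2*x.
φ(x) = x²(2−x), so φ'(x) = x*(4 - 3*x).
Note φ(0) = φ(2) = 0, so the boundary term u·φ vanishes.
LHS = ∫_0^2 u(x) φ'(x) dx = ∫_0^2 (6*x^5 - 5*x^4 - 4*x^3) dx. Term by term:
  ∫_0^2 6*x^5 dx = 64;  ∫_0^2 -5*x^4 dx = -32;  ∫_0^2 -4*x^3 dx = -16.
Sum: 64 − 32 − 16 = 16.
So LHS = 16.
∫_0^2 v(x) φ(x) dx = ∫_0^2 (6*x^5 - 10*x^4 - 4*x^3) dx. Term by term:
  ∫_0^2 6*x^5 dx = 64;  ∫_0^2 -10*x^4 dx = -64;  ∫_0^2 -4*x^3 dx = -16.
Sum: 64 − 64 − 16 = -16.
So RHS = -∫_0^2 v(x) φ(x) dx = 16.
LHS = RHS, so the identity holds for this test φ.
Moreover u is smooth here and v(x) = u'(x) = -6*x**2 - 2*x pointwise, so the identity holds for every test function. Hence v is the weak derivative of u.
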